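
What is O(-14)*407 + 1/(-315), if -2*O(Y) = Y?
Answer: 897434/315 ≈ 2849.0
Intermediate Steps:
O(Y) = -Y/2
O(-14)*407 + 1/(-315) = -1/2*(-14)*407 + 1/(-315) = 7*407 - 1/315 = 2849 - 1/315 = 897434/315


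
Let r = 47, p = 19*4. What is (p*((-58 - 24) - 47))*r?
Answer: -460788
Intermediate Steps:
p = 76
(p*((-58 - 24) - 47))*r = (76*((-58 - 24) - 47))*47 = (76*(-82 - 47))*47 = (76*(-129))*47 = -9804*47 = -460788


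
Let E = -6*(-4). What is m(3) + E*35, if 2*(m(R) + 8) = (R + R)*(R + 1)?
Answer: 844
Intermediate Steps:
m(R) = -8 + R*(1 + R) (m(R) = -8 + ((R + R)*(R + 1))/2 = -8 + ((2*R)*(1 + R))/2 = -8 + (2*R*(1 + R))/2 = -8 + R*(1 + R))
E = 24
m(3) + E*35 = (-8 + 3 + 3²) + 24*35 = (-8 + 3 + 9) + 840 = 4 + 840 = 844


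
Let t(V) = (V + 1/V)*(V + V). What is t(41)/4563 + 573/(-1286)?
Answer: 1711505/5868018 ≈ 0.29167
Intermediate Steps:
t(V) = 2*V*(V + 1/V) (t(V) = (V + 1/V)*(2*V) = 2*V*(V + 1/V))
t(41)/4563 + 573/(-1286) = (2 + 2*41²)/4563 + 573/(-1286) = (2 + 2*1681)*(1/4563) + 573*(-1/1286) = (2 + 3362)*(1/4563) - 573/1286 = 3364*(1/4563) - 573/1286 = 3364/4563 - 573/1286 = 1711505/5868018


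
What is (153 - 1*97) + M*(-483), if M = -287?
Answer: 138677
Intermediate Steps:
(153 - 1*97) + M*(-483) = (153 - 1*97) - 287*(-483) = (153 - 97) + 138621 = 56 + 138621 = 138677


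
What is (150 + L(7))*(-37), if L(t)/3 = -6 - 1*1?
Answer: -4773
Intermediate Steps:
L(t) = -21 (L(t) = 3*(-6 - 1*1) = 3*(-6 - 1) = 3*(-7) = -21)
(150 + L(7))*(-37) = (150 - 21)*(-37) = 129*(-37) = -4773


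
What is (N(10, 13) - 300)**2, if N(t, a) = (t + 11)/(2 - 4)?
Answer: 385641/4 ≈ 96410.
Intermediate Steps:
N(t, a) = -11/2 - t/2 (N(t, a) = (11 + t)/(-2) = (11 + t)*(-1/2) = -11/2 - t/2)
(N(10, 13) - 300)**2 = ((-11/2 - 1/2*10) - 300)**2 = ((-11/2 - 5) - 300)**2 = (-21/2 - 300)**2 = (-621/2)**2 = 385641/4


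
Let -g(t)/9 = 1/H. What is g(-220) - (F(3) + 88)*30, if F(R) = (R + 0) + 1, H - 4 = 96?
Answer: -276009/100 ≈ -2760.1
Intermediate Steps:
H = 100 (H = 4 + 96 = 100)
F(R) = 1 + R (F(R) = R + 1 = 1 + R)
g(t) = -9/100
g(-220) - (F(3) + 88)*30 = -9/100 - ((1 + 3) + 88)*30 = -9/100 - (4 + 88)*30 = -9/100 - 92*30 = -9/100 - 1*2760 = -9/100 - 2760 = -276009/100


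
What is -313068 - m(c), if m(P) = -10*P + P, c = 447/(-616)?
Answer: -192853911/616 ≈ -3.1307e+5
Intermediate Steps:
c = -447/616 (c = 447*(-1/616) = -447/616 ≈ -0.72565)
m(P) = -9*P
-313068 - m(c) = -313068 - (-9)*(-447)/616 = -313068 - 1*4023/616 = -313068 - 4023/616 = -192853911/616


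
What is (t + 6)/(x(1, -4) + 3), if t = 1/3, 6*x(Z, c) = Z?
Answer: 2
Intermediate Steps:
x(Z, c) = Z/6
t = ⅓ ≈ 0.33333
(t + 6)/(x(1, -4) + 3) = (⅓ + 6)/((⅙)*1 + 3) = 19/(3*(⅙ + 3)) = 19/(3*(19/6)) = (19/3)*(6/19) = 2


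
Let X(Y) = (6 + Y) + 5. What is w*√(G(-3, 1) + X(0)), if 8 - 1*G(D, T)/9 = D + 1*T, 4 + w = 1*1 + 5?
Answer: 2*√101 ≈ 20.100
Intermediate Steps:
w = 2 (w = -4 + (1*1 + 5) = -4 + (1 + 5) = -4 + 6 = 2)
G(D, T) = 72 - 9*D - 9*T (G(D, T) = 72 - 9*(D + 1*T) = 72 - 9*(D + T) = 72 + (-9*D - 9*T) = 72 - 9*D - 9*T)
X(Y) = 11 + Y
w*√(G(-3, 1) + X(0)) = 2*√((72 - 9*(-3) - 9*1) + (11 + 0)) = 2*√((72 + 27 - 9) + 11) = 2*√(90 + 11) = 2*√101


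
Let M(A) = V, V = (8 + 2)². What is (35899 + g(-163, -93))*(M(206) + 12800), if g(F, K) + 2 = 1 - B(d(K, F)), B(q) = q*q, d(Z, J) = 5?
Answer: 462761700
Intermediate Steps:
B(q) = q²
g(F, K) = -26 (g(F, K) = -2 + (1 - 1*5²) = -2 + (1 - 1*25) = -2 + (1 - 25) = -2 - 24 = -26)
V = 100 (V = 10² = 100)
M(A) = 100
(35899 + g(-163, -93))*(M(206) + 12800) = (35899 - 26)*(100 + 12800) = 35873*12900 = 462761700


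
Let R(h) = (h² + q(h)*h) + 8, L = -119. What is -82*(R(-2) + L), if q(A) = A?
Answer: 8446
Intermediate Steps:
R(h) = 8 + 2*h² (R(h) = (h² + h*h) + 8 = (h² + h²) + 8 = 2*h² + 8 = 8 + 2*h²)
-82*(R(-2) + L) = -82*((8 + 2*(-2)²) - 119) = -82*((8 + 2*4) - 119) = -82*((8 + 8) - 119) = -82*(16 - 119) = -82*(-103) = 8446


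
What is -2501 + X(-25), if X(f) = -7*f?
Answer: -2326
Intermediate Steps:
-2501 + X(-25) = -2501 - 7*(-25) = -2501 + 175 = -2326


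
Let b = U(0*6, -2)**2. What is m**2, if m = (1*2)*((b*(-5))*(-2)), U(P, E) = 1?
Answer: 400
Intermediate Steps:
b = 1 (b = 1**2 = 1)
m = 20 (m = (1*2)*((1*(-5))*(-2)) = 2*(-5*(-2)) = 2*10 = 20)
m**2 = 20**2 = 400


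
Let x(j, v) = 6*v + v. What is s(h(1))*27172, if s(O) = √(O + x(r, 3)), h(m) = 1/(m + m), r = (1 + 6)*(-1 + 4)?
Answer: 13586*√86 ≈ 1.2599e+5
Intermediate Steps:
r = 21 (r = 7*3 = 21)
x(j, v) = 7*v
h(m) = 1/(2*m)
s(O) = √(21 + O) (s(O) = √(O + 7*3) = √(O + 21) = √(21 + O))
s(h(1))*27172 = √(21 + (½)/1)*27172 = √(21 + (½)*1)*27172 = √(21 + ½)*27172 = √(43/2)*27172 = (√86/2)*27172 = 13586*√86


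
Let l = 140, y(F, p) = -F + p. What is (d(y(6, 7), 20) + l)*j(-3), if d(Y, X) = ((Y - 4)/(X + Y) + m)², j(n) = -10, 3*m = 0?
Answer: -68610/49 ≈ -1400.2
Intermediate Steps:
y(F, p) = p - F
m = 0 (m = (⅓)*0 = 0)
d(Y, X) = (-4 + Y)²/(X + Y)² (d(Y, X) = ((Y - 4)/(X + Y) + 0)² = ((-4 + Y)/(X + Y) + 0)² = ((-4 + Y)/(X + Y))² = (-4 + Y)²/(X + Y)²)
(d(y(6, 7), 20) + l)*j(-3) = ((-4 + (7 - 1*6))²/(20 + (7 - 1*6))² + 140)*(-10) = ((-4 + (7 - 6))²/(20 + (7 - 6))² + 140)*(-10) = ((-4 + 1)²/(20 + 1)² + 140)*(-10) = ((-3)²/21² + 140)*(-10) = (9*(1/441) + 140)*(-10) = (1/49 + 140)*(-10) = (6861/49)*(-10) = -68610/49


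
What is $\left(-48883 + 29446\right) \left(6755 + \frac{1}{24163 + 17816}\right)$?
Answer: $- \frac{1837238017934}{13993} \approx -1.313 \cdot 10^{8}$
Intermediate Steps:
$\left(-48883 + 29446\right) \left(6755 + \frac{1}{24163 + 17816}\right) = - 19437 \left(6755 + \frac{1}{41979}\right) = \left(-19437\right) \frac{283568146}{41979} = - \frac{1837238017934}{13993}$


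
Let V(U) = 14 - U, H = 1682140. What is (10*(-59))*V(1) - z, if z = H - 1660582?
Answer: -29228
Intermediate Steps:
z = 21558 (z = 1682140 - 1660582 = 21558)
(10*(-59))*V(1) - z = (10*(-59))*(14 - 1*1) - 1*21558 = -590*(14 - 1) - 21558 = -590*13 - 21558 = -7670 - 21558 = -29228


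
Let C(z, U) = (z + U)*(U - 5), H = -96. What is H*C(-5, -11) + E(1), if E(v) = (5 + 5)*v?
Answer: -24566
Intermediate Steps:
C(z, U) = (-5 + U)*(U + z) (C(z, U) = (U + z)*(-5 + U) = (-5 + U)*(U + z))
E(v) = 10*v
H*C(-5, -11) + E(1) = -96*((-11)² - 5*(-11) - 5*(-5) - 11*(-5)) + 10*1 = -96*(121 + 55 + 25 + 55) + 10 = -96*256 + 10 = -24576 + 10 = -24566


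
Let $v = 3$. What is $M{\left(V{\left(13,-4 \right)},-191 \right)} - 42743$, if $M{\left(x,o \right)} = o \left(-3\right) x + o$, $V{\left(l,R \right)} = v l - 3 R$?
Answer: $-13711$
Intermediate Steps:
$V{\left(l,R \right)} = - 3 R + 3 l$ ($V{\left(l,R \right)} = 3 l - 3 R = - 3 R + 3 l$)
$M{\left(x,o \right)} = o - 3 o x$ ($M{\left(x,o \right)} = - 3 o x + o = o - 3 o x$)
$M{\left(V{\left(13,-4 \right)},-191 \right)} - 42743 = - 191 \left(1 - 3 \left(\left(-3\right) \left(-4\right) + 3 \cdot 13\right)\right) - 42743 = - 191 \left(1 - 3 \left(12 + 39\right)\right) - 42743 = - 191 \left(1 - 153\right) - 42743 = \left(-191\right) \left(-152\right) - 42743 = 29032 - 42743 = -13711$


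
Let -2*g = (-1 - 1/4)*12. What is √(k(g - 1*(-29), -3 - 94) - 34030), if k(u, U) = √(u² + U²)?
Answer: √(-136120 + 2*√42965)/2 ≈ 184.19*I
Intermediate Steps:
g = 15/2 (g = -(-1 - 1/4)*12/2 = -(-1 + (¼)*(-1))*12/2 = -(-1 - ¼)*12/2 = -(-5)*12/8 = -½*(-15) = 15/2 ≈ 7.5000)
k(u, U) = √(U² + u²)
√(k(g - 1*(-29), -3 - 94) - 34030) = √(√((-3 - 94)² + (15/2 - 1*(-29))²) - 34030) = √(√((-97)² + (15/2 + 29)²) - 34030) = √(√(9409 + (73/2)²) - 34030) = √(√(9409 + 5329/4) - 34030) = √(√(42965/4) - 34030) = √(√42965/2 - 34030) = √(-34030 + √42965/2)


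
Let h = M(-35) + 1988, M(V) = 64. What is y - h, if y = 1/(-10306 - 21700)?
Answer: -65676313/32006 ≈ -2052.0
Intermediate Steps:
h = 2052 (h = 64 + 1988 = 2052)
y = -1/32006 (y = 1/(-32006) = -1/32006 ≈ -3.1244e-5)
y - h = -1/32006 - 1*2052 = -1/32006 - 2052 = -65676313/32006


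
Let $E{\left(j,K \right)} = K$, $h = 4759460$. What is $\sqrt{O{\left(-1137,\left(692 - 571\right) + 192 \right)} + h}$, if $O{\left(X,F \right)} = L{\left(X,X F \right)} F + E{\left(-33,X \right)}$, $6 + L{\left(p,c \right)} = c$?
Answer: $2 i \sqrt{26658577} \approx 10326.0 i$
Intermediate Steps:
$L{\left(p,c \right)} = -6 + c$
$O{\left(X,F \right)} = X + F \left(-6 + F X\right)$ ($O{\left(X,F \right)} = \left(-6 + X F\right) F + X = \left(-6 + F X\right) F + X = F \left(-6 + F X\right) + X = X + F \left(-6 + F X\right)$)
$\sqrt{O{\left(-1137,\left(692 - 571\right) + 192 \right)} + h} = \sqrt{\left(-1137 + \left(\left(692 - 571\right) + 192\right) \left(-6 + \left(\left(692 - 571\right) + 192\right) \left(-1137\right)\right)\right) + 4759460} = \sqrt{\left(-1137 + \left(121 + 192\right) \left(-6 + \left(121 + 192\right) \left(-1137\right)\right)\right) + 4759460} = \sqrt{\left(-1137 + 313 \left(-6 + 313 \left(-1137\right)\right)\right) + 4759460} = \sqrt{\left(-1137 + 313 \left(-6 - 355881\right)\right) + 4759460} = \sqrt{\left(-1137 + 313 \left(-355887\right)\right) + 4759460} = \sqrt{\left(-1137 - 111392631\right) + 4759460} = \sqrt{-111393768 + 4759460} = \sqrt{-106634308} = 2 i \sqrt{26658577}$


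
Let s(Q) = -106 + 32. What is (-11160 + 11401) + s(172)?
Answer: 167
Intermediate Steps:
s(Q) = -74
(-11160 + 11401) + s(172) = (-11160 + 11401) - 74 = 241 - 74 = 167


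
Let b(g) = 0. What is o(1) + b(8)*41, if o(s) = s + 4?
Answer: 5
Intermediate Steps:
o(s) = 4 + s
o(1) + b(8)*41 = (4 + 1) + 0*41 = 5 + 0 = 5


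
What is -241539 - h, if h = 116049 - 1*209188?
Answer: -148400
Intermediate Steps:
h = -93139 (h = 116049 - 209188 = -93139)
-241539 - h = -241539 - 1*(-93139) = -241539 + 93139 = -148400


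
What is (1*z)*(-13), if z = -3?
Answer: 39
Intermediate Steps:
(1*z)*(-13) = (1*(-3))*(-13) = -3*(-13) = 39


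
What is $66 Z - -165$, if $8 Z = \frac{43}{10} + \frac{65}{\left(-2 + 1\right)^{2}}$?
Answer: $\frac{29469}{40} \approx 736.72$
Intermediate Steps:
$Z = \frac{693}{80}$ ($Z = \frac{\frac{43}{10} + \frac{65}{\left(-2 + 1\right)^{2}}}{8} = \frac{43 \cdot \frac{1}{10} + \frac{65}{\left(-1\right)^{2}}}{8} = \frac{\frac{43}{10} + \frac{65}{1}}{8} = \frac{\frac{43}{10} + 65 \cdot 1}{8} = \frac{\frac{43}{10} + 65}{8} = \frac{1}{8} \cdot \frac{693}{10} = \frac{693}{80} \approx 8.6625$)
$66 Z - -165 = 66 \cdot \frac{693}{80} - -165 = \frac{22869}{40} + 165 = \frac{29469}{40}$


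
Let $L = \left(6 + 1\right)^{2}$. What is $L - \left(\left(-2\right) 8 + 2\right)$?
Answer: $63$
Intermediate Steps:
$L = 49$ ($L = 7^{2} = 49$)
$L - \left(\left(-2\right) 8 + 2\right) = 49 - \left(\left(-2\right) 8 + 2\right) = 49 - \left(-16 + 2\right) = 49 - -14 = 49 + 14 = 63$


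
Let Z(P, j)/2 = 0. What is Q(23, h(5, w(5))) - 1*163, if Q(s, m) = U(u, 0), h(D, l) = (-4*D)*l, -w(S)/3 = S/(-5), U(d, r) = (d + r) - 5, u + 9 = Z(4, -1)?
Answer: -177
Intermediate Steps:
Z(P, j) = 0 (Z(P, j) = 2*0 = 0)
u = -9 (u = -9 + 0 = -9)
U(d, r) = -5 + d + r
w(S) = 3*S/5 (w(S) = -3*S/(-5) = -3*S*(-1)/5 = -(-3)*S/5 = 3*S/5)
h(D, l) = -4*D*l
Q(s, m) = -14 (Q(s, m) = -5 - 9 + 0 = -14)
Q(23, h(5, w(5))) - 1*163 = -14 - 1*163 = -14 - 163 = -177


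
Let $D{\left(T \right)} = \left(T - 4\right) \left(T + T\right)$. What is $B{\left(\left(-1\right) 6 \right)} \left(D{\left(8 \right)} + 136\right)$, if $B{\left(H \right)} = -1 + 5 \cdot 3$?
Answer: $2800$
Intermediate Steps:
$B{\left(H \right)} = 14$ ($B{\left(H \right)} = -1 + 15 = 14$)
$D{\left(T \right)} = 2 T \left(-4 + T\right)$ ($D{\left(T \right)} = \left(-4 + T\right) 2 T = 2 T \left(-4 + T\right)$)
$B{\left(\left(-1\right) 6 \right)} \left(D{\left(8 \right)} + 136\right) = 14 \left(2 \cdot 8 \left(-4 + 8\right) + 136\right) = 14 \left(2 \cdot 8 \cdot 4 + 136\right) = 14 \left(64 + 136\right) = 14 \cdot 200 = 2800$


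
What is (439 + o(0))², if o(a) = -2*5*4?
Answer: 159201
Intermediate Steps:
o(a) = -40 (o(a) = -10*4 = -40)
(439 + o(0))² = (439 - 40)² = 399² = 159201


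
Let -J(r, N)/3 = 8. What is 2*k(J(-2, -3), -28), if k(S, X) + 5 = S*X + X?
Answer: 1278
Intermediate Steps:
J(r, N) = -24 (J(r, N) = -3*8 = -24)
k(S, X) = -5 + X + S*X (k(S, X) = -5 + (S*X + X) = -5 + (X + S*X) = -5 + X + S*X)
2*k(J(-2, -3), -28) = 2*(-5 - 28 - 24*(-28)) = 2*(-5 - 28 + 672) = 2*639 = 1278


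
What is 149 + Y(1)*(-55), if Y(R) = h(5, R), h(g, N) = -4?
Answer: 369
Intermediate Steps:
Y(R) = -4
149 + Y(1)*(-55) = 149 - 4*(-55) = 149 + 220 = 369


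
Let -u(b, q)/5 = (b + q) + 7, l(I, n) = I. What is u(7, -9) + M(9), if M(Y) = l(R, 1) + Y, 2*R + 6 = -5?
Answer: -43/2 ≈ -21.500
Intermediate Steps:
R = -11/2 (R = -3 + (½)*(-5) = -3 - 5/2 = -11/2 ≈ -5.5000)
M(Y) = -11/2 + Y
u(b, q) = -35 - 5*b - 5*q (u(b, q) = -5*((b + q) + 7) = -5*(7 + b + q) = -35 - 5*b - 5*q)
u(7, -9) + M(9) = (-35 - 5*7 - 5*(-9)) + (-11/2 + 9) = (-35 - 35 + 45) + 7/2 = -25 + 7/2 = -43/2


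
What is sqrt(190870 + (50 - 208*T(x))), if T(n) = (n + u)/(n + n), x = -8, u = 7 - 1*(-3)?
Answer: sqrt(190946) ≈ 436.97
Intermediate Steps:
u = 10 (u = 7 + 3 = 10)
T(n) = (10 + n)/(2*n) (T(n) = (n + 10)/(n + n) = (10 + n)/((2*n)) = (10 + n)*(1/(2*n)) = (10 + n)/(2*n))
sqrt(190870 + (50 - 208*T(x))) = sqrt(190870 + (50 - 104*(10 - 8)/(-8))) = sqrt(190870 + (50 - 104*(-1)*2/8)) = sqrt(190870 + (50 - 208*(-1/8))) = sqrt(190870 + (50 + 26)) = sqrt(190870 + 76) = sqrt(190946)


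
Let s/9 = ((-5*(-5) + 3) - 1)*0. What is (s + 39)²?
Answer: 1521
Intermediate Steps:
s = 0 (s = 9*(((-5*(-5) + 3) - 1)*0) = 9*(((25 + 3) - 1)*0) = 9*((28 - 1)*0) = 9*(27*0) = 9*0 = 0)
(s + 39)² = (0 + 39)² = 39² = 1521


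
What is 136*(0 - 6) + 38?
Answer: -778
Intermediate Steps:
136*(0 - 6) + 38 = 136*(-6) + 38 = -816 + 38 = -778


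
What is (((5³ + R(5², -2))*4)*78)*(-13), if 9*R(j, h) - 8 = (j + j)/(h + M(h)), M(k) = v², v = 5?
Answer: -11766456/23 ≈ -5.1159e+5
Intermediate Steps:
M(k) = 25 (M(k) = 5² = 25)
R(j, h) = 8/9 + 2*j/(9*(25 + h)) (R(j, h) = 8/9 + ((j + j)/(h + 25))/9 = 8/9 + ((2*j)/(25 + h))/9 = 8/9 + (2*j/(25 + h))/9 = 8/9 + 2*j/(9*(25 + h)))
(((5³ + R(5², -2))*4)*78)*(-13) = (((5³ + 2*(100 + 5² + 4*(-2))/(9*(25 - 2)))*4)*78)*(-13) = (((125 + (2/9)*(100 + 25 - 8)/23)*4)*78)*(-13) = (((125 + (2/9)*(1/23)*117)*4)*78)*(-13) = (((125 + 26/23)*4)*78)*(-13) = (((2901/23)*4)*78)*(-13) = ((11604/23)*78)*(-13) = (905112/23)*(-13) = -11766456/23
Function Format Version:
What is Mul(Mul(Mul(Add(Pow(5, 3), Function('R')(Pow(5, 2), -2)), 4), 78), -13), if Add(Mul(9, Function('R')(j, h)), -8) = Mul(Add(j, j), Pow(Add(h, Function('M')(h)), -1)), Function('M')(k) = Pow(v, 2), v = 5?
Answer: Rational(-11766456, 23) ≈ -5.1159e+5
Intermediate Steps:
Function('M')(k) = 25 (Function('M')(k) = Pow(5, 2) = 25)
Function('R')(j, h) = Add(Rational(8, 9), Mul(Rational(2, 9), j, Pow(Add(25, h), -1))) (Function('R')(j, h) = Add(Rational(8, 9), Mul(Rational(1, 9), Mul(Add(j, j), Pow(Add(h, 25), -1)))) = Add(Rational(8, 9), Mul(Rational(1, 9), Mul(Mul(2, j), Pow(Add(25, h), -1)))) = Add(Rational(8, 9), Mul(Rational(1, 9), Mul(2, j, Pow(Add(25, h), -1)))) = Add(Rational(8, 9), Mul(Rational(2, 9), j, Pow(Add(25, h), -1))))
Mul(Mul(Mul(Add(Pow(5, 3), Function('R')(Pow(5, 2), -2)), 4), 78), -13) = Mul(Mul(Mul(Add(Pow(5, 3), Mul(Rational(2, 9), Pow(Add(25, -2), -1), Add(100, Pow(5, 2), Mul(4, -2)))), 4), 78), -13) = Mul(Mul(Mul(Add(125, Mul(Rational(2, 9), Pow(23, -1), Add(100, 25, -8))), 4), 78), -13) = Mul(Mul(Mul(Add(125, Mul(Rational(2, 9), Rational(1, 23), 117)), 4), 78), -13) = Mul(Mul(Mul(Add(125, Rational(26, 23)), 4), 78), -13) = Mul(Mul(Mul(Rational(2901, 23), 4), 78), -13) = Mul(Mul(Rational(11604, 23), 78), -13) = Mul(Rational(905112, 23), -13) = Rational(-11766456, 23)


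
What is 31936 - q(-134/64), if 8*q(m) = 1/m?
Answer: 2139716/67 ≈ 31936.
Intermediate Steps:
q(m) = 1/(8*m)
31936 - q(-134/64) = 31936 - 1/(8*((-134/64))) = 31936 - 1/(8*((-134*1/64))) = 31936 - 1/(8*(-67/32)) = 31936 - (-32)/(8*67) = 31936 - 1*(-4/67) = 31936 + 4/67 = 2139716/67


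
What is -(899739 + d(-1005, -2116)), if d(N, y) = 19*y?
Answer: -859535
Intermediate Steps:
-(899739 + d(-1005, -2116)) = -(899739 + 19*(-2116)) = -(899739 - 40204) = -1*859535 = -859535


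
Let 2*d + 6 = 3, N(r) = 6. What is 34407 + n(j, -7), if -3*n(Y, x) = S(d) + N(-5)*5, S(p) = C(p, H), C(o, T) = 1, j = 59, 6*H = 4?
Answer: 103190/3 ≈ 34397.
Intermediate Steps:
H = ⅔ (H = (⅙)*4 = ⅔ ≈ 0.66667)
d = -3/2 (d = -3 + (½)*3 = -3 + 3/2 = -3/2 ≈ -1.5000)
S(p) = 1
n(Y, x) = -31/3 (n(Y, x) = -(1 + 6*5)/3 = -(1 + 30)/3 = -⅓*31 = -31/3)
34407 + n(j, -7) = 34407 - 31/3 = 103190/3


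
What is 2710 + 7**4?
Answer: 5111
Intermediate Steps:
2710 + 7**4 = 2710 + 2401 = 5111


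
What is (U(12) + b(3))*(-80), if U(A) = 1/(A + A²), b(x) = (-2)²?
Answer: -12500/39 ≈ -320.51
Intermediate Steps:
b(x) = 4
(U(12) + b(3))*(-80) = (1/(12*(1 + 12)) + 4)*(-80) = ((1/12)/13 + 4)*(-80) = ((1/12)*(1/13) + 4)*(-80) = (1/156 + 4)*(-80) = (625/156)*(-80) = -12500/39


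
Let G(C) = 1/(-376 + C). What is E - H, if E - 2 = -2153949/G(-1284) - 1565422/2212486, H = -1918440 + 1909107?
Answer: 3955443391983314/1106243 ≈ 3.5756e+9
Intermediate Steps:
H = -9333
E = 3955433067417395/1106243 (E = 2 + (-2153949/(1/(-376 - 1284)) - 1565422/2212486) = 2 + (-2153949/(1/(-1660)) - 1565422*1/2212486) = 2 + (-2153949/(-1/1660) - 782711/1106243) = 2 + (-2153949*(-1660) - 782711/1106243) = 2 + (3575555340 - 782711/1106243) = 2 + 3955433065204909/1106243 = 3955433067417395/1106243 ≈ 3.5756e+9)
E - H = 3955433067417395/1106243 - 1*(-9333) = 3955433067417395/1106243 + 9333 = 3955443391983314/1106243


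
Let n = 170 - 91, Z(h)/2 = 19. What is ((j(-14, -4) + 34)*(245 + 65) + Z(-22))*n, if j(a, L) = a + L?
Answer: 394842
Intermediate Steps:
Z(h) = 38 (Z(h) = 2*19 = 38)
j(a, L) = L + a
n = 79
((j(-14, -4) + 34)*(245 + 65) + Z(-22))*n = (((-4 - 14) + 34)*(245 + 65) + 38)*79 = ((-18 + 34)*310 + 38)*79 = (16*310 + 38)*79 = (4960 + 38)*79 = 4998*79 = 394842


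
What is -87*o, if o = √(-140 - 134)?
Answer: -87*I*√274 ≈ -1440.1*I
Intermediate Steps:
o = I*√274 (o = √(-274) = I*√274 ≈ 16.553*I)
-87*o = -87*I*√274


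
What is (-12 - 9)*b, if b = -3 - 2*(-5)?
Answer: -147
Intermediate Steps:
b = 7 (b = -3 + 10 = 7)
(-12 - 9)*b = (-12 - 9)*7 = -21*7 = -147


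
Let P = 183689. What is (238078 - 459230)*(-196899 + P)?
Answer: 2921417920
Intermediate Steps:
(238078 - 459230)*(-196899 + P) = (238078 - 459230)*(-196899 + 183689) = -221152*(-13210) = 2921417920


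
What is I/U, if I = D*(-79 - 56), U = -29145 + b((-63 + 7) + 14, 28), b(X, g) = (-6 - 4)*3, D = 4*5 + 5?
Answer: 45/389 ≈ 0.11568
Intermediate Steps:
D = 25 (D = 20 + 5 = 25)
b(X, g) = -30 (b(X, g) = -10*3 = -30)
U = -29175 (U = -29145 - 30 = -29175)
I = -3375 (I = 25*(-79 - 56) = 25*(-135) = -3375)
I/U = -3375/(-29175) = -3375*(-1/29175) = 45/389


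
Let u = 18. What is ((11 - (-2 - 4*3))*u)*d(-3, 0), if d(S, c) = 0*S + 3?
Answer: 1350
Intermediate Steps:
d(S, c) = 3 (d(S, c) = 0 + 3 = 3)
((11 - (-2 - 4*3))*u)*d(-3, 0) = ((11 - (-2 - 4*3))*18)*3 = ((11 - (-2 - 12))*18)*3 = ((11 - 1*(-14))*18)*3 = ((11 + 14)*18)*3 = (25*18)*3 = 450*3 = 1350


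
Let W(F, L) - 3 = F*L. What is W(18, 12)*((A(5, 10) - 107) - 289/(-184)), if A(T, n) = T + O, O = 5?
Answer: -3845421/184 ≈ -20899.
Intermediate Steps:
A(T, n) = 5 + T (A(T, n) = T + 5 = 5 + T)
W(F, L) = 3 + F*L
W(18, 12)*((A(5, 10) - 107) - 289/(-184)) = (3 + 18*12)*(((5 + 5) - 107) - 289/(-184)) = (3 + 216)*((10 - 107) - 289*(-1/184)) = 219*(-97 + 289/184) = 219*(-17559/184) = -3845421/184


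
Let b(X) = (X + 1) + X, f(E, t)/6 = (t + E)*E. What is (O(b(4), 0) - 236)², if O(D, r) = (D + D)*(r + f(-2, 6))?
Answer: 1210000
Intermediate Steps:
f(E, t) = 6*E*(E + t) (f(E, t) = 6*((t + E)*E) = 6*((E + t)*E) = 6*(E*(E + t)) = 6*E*(E + t))
b(X) = 1 + 2*X (b(X) = (1 + X) + X = 1 + 2*X)
O(D, r) = 2*D*(-48 + r) (O(D, r) = (D + D)*(r + 6*(-2)*(-2 + 6)) = (2*D)*(r + 6*(-2)*4) = (2*D)*(r - 48) = (2*D)*(-48 + r) = 2*D*(-48 + r))
(O(b(4), 0) - 236)² = (2*(1 + 2*4)*(-48 + 0) - 236)² = (2*(1 + 8)*(-48) - 236)² = (2*9*(-48) - 236)² = (-864 - 236)² = (-1100)² = 1210000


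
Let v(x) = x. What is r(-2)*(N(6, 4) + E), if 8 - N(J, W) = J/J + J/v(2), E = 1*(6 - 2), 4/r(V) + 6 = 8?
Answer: 16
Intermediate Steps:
r(V) = 2 (r(V) = 4/(-6 + 8) = 4/2 = 4*(1/2) = 2)
E = 4 (E = 1*4 = 4)
N(J, W) = 7 - J/2 (N(J, W) = 8 - (J/J + J/2) = 8 - (1 + J*(1/2)) = 8 - (1 + J/2) = 8 + (-1 - J/2) = 7 - J/2)
r(-2)*(N(6, 4) + E) = 2*((7 - 1/2*6) + 4) = 2*((7 - 3) + 4) = 2*(4 + 4) = 2*8 = 16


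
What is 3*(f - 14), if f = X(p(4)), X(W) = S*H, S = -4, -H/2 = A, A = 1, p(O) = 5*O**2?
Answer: -18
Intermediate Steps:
H = -2 (H = -2*1 = -2)
X(W) = 8 (X(W) = -4*(-2) = 8)
f = 8
3*(f - 14) = 3*(8 - 14) = 3*(-6) = -18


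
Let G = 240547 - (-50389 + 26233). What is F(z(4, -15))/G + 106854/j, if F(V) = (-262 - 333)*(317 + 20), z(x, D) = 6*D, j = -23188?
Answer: -1497005281/278996962 ≈ -5.3657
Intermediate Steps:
G = 264703 (G = 240547 - 1*(-24156) = 240547 + 24156 = 264703)
F(V) = -200515 (F(V) = -595*337 = -200515)
F(z(4, -15))/G + 106854/j = -200515/264703 + 106854/(-23188) = -200515*1/264703 + 106854*(-1/23188) = -200515/264703 - 4857/1054 = -1497005281/278996962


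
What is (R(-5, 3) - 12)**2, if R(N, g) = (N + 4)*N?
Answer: 49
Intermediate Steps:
R(N, g) = N*(4 + N) (R(N, g) = (4 + N)*N = N*(4 + N))
(R(-5, 3) - 12)**2 = (-5*(4 - 5) - 12)**2 = (-5*(-1) - 12)**2 = (5 - 12)**2 = (-7)**2 = 49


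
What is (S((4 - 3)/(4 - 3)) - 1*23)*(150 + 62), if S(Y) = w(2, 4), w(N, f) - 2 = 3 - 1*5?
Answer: -4876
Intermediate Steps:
w(N, f) = 0 (w(N, f) = 2 + (3 - 1*5) = 2 + (3 - 5) = 2 - 2 = 0)
S(Y) = 0
(S((4 - 3)/(4 - 3)) - 1*23)*(150 + 62) = (0 - 1*23)*(150 + 62) = (0 - 23)*212 = -23*212 = -4876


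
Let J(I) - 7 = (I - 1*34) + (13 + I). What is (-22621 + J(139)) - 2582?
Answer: -24939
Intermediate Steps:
J(I) = -14 + 2*I (J(I) = 7 + ((I - 1*34) + (13 + I)) = 7 + ((I - 34) + (13 + I)) = 7 + ((-34 + I) + (13 + I)) = 7 + (-21 + 2*I) = -14 + 2*I)
(-22621 + J(139)) - 2582 = (-22621 + (-14 + 2*139)) - 2582 = (-22621 + (-14 + 278)) - 2582 = (-22621 + 264) - 2582 = -22357 - 2582 = -24939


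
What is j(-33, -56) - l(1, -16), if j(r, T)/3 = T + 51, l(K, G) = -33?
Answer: 18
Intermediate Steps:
j(r, T) = 153 + 3*T (j(r, T) = 3*(T + 51) = 3*(51 + T) = 153 + 3*T)
j(-33, -56) - l(1, -16) = (153 + 3*(-56)) - 1*(-33) = (153 - 168) + 33 = -15 + 33 = 18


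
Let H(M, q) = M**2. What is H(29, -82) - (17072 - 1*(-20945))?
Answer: -37176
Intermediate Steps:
H(29, -82) - (17072 - 1*(-20945)) = 29**2 - (17072 - 1*(-20945)) = 841 - (17072 + 20945) = 841 - 1*38017 = 841 - 38017 = -37176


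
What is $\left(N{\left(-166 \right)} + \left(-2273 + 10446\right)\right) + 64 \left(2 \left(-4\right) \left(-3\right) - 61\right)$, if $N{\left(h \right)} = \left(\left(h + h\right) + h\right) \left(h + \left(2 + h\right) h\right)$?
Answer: $-13469079$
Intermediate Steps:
$N{\left(h \right)} = 3 h \left(h + h \left(2 + h\right)\right)$ ($N{\left(h \right)} = \left(2 h + h\right) \left(h + h \left(2 + h\right)\right) = 3 h \left(h + h \left(2 + h\right)\right)$)
$\left(N{\left(-166 \right)} + \left(-2273 + 10446\right)\right) + 64 \left(2 \left(-4\right) \left(-3\right) - 61\right) = \left(3 \left(-166\right)^{2} \left(3 - 166\right) + \left(-2273 + 10446\right)\right) + 64 \left(2 \left(-4\right) \left(-3\right) - 61\right) = \left(3 \cdot 27556 \left(-163\right) + 8173\right) + 64 \left(\left(-8\right) \left(-3\right) - 61\right) = \left(-13474884 + 8173\right) + 64 \left(24 - 61\right) = -13466711 + 64 \left(-37\right) = -13466711 - 2368 = -13469079$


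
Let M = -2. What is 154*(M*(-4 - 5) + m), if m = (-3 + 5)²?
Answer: 3388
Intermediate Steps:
m = 4 (m = 2² = 4)
154*(M*(-4 - 5) + m) = 154*(-2*(-4 - 5) + 4) = 154*(-2*(-9) + 4) = 154*(18 + 4) = 154*22 = 3388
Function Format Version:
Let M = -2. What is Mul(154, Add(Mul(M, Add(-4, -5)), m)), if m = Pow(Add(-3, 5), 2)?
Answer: 3388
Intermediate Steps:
m = 4 (m = Pow(2, 2) = 4)
Mul(154, Add(Mul(M, Add(-4, -5)), m)) = Mul(154, Add(Mul(-2, Add(-4, -5)), 4)) = Mul(154, Add(Mul(-2, -9), 4)) = Mul(154, Add(18, 4)) = Mul(154, 22) = 3388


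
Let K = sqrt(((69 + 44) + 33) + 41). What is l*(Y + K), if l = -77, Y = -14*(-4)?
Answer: -4312 - 77*sqrt(187) ≈ -5365.0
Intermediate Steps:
Y = 56
K = sqrt(187) (K = sqrt((113 + 33) + 41) = sqrt(146 + 41) = sqrt(187) ≈ 13.675)
l*(Y + K) = -77*(56 + sqrt(187)) = -4312 - 77*sqrt(187)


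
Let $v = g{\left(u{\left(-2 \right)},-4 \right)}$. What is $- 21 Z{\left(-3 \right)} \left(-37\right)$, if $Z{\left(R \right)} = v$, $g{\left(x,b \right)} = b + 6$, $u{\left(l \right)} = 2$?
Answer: $1554$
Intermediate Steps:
$g{\left(x,b \right)} = 6 + b$
$v = 2$ ($v = 6 - 4 = 2$)
$Z{\left(R \right)} = 2$
$- 21 Z{\left(-3 \right)} \left(-37\right) = \left(-21\right) 2 \left(-37\right) = \left(-42\right) \left(-37\right) = 1554$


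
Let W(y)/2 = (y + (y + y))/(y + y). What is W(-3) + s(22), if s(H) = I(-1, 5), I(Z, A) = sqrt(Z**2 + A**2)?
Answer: 3 + sqrt(26) ≈ 8.0990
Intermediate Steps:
W(y) = 3 (W(y) = 2*((y + (y + y))/(y + y)) = 2*((y + 2*y)/((2*y))) = 2*((3*y)*(1/(2*y))) = 2*(3/2) = 3)
I(Z, A) = sqrt(A**2 + Z**2)
s(H) = sqrt(26) (s(H) = sqrt(5**2 + (-1)**2) = sqrt(25 + 1) = sqrt(26))
W(-3) + s(22) = 3 + sqrt(26)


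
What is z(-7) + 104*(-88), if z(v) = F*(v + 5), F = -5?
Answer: -9142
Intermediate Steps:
z(v) = -25 - 5*v (z(v) = -5*(v + 5) = -5*(5 + v) = -25 - 5*v)
z(-7) + 104*(-88) = (-25 - 5*(-7)) + 104*(-88) = (-25 + 35) - 9152 = 10 - 9152 = -9142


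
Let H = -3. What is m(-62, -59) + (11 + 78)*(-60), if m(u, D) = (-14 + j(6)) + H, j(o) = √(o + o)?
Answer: -5357 + 2*√3 ≈ -5353.5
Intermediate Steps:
j(o) = √2*√o (j(o) = √(2*o) = √2*√o)
m(u, D) = -17 + 2*√3 (m(u, D) = (-14 + √2*√6) - 3 = (-14 + 2*√3) - 3 = -17 + 2*√3)
m(-62, -59) + (11 + 78)*(-60) = (-17 + 2*√3) + (11 + 78)*(-60) = (-17 + 2*√3) + 89*(-60) = (-17 + 2*√3) - 5340 = -5357 + 2*√3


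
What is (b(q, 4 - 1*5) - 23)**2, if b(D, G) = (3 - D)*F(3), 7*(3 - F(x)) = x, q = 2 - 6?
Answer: 25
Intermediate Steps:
q = -4
F(x) = 3 - x/7
b(D, G) = 54/7 - 18*D/7 (b(D, G) = (3 - D)*(3 - 1/7*3) = (3 - D)*(3 - 3/7) = (3 - D)*(18/7) = 54/7 - 18*D/7)
(b(q, 4 - 1*5) - 23)**2 = ((54/7 - 18/7*(-4)) - 23)**2 = ((54/7 + 72/7) - 23)**2 = (18 - 23)**2 = (-5)**2 = 25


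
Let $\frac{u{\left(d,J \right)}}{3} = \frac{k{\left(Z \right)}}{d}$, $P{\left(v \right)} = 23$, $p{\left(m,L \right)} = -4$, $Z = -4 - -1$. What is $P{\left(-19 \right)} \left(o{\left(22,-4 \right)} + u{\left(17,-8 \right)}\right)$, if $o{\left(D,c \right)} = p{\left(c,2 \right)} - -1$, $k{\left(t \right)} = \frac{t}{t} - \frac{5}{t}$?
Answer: $- \frac{989}{17} \approx -58.176$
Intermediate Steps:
$Z = -3$ ($Z = -4 + 1 = -3$)
$k{\left(t \right)} = 1 - \frac{5}{t}$
$o{\left(D,c \right)} = -3$ ($o{\left(D,c \right)} = -4 - -1 = -4 + 1 = -3$)
$u{\left(d,J \right)} = \frac{8}{d}$ ($u{\left(d,J \right)} = 3 \frac{\frac{1}{-3} \left(-5 - 3\right)}{d} = 3 \frac{\left(- \frac{1}{3}\right) \left(-8\right)}{d} = 3 \frac{8}{3 d} = \frac{8}{d}$)
$P{\left(-19 \right)} \left(o{\left(22,-4 \right)} + u{\left(17,-8 \right)}\right) = 23 \left(-3 + \frac{8}{17}\right) = 23 \left(- \frac{43}{17}\right) = - \frac{989}{17}$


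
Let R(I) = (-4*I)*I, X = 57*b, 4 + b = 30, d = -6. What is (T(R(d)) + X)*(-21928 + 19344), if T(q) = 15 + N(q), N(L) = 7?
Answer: -3886336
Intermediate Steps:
b = 26 (b = -4 + 30 = 26)
X = 1482 (X = 57*26 = 1482)
R(I) = -4*I²
T(q) = 22 (T(q) = 15 + 7 = 22)
(T(R(d)) + X)*(-21928 + 19344) = (22 + 1482)*(-21928 + 19344) = 1504*(-2584) = -3886336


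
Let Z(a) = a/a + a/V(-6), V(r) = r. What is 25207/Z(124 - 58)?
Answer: -25207/10 ≈ -2520.7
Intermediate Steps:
Z(a) = 1 - a/6 (Z(a) = a/a + a/(-6) = 1 + a*(-1/6) = 1 - a/6)
25207/Z(124 - 58) = 25207/(1 - (124 - 58)/6) = 25207/(1 - 1/6*66) = 25207/(1 - 11) = 25207/(-10) = 25207*(-1/10) = -25207/10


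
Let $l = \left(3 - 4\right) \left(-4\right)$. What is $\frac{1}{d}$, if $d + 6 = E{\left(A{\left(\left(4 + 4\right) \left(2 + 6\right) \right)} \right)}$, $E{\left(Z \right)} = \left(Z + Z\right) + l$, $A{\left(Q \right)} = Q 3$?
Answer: $\frac{1}{382} \approx 0.0026178$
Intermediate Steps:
$l = 4$ ($l = \left(-1\right) \left(-4\right) = 4$)
$A{\left(Q \right)} = 3 Q$
$E{\left(Z \right)} = 4 + 2 Z$ ($E{\left(Z \right)} = \left(Z + Z\right) + 4 = 2 Z + 4 = 4 + 2 Z$)
$d = 382$ ($d = -6 + \left(4 + 2 \cdot 3 \left(4 + 4\right) \left(2 + 6\right)\right) = -6 + \left(4 + 2 \cdot 3 \cdot 8 \cdot 8\right) = -6 + \left(4 + 2 \cdot 3 \cdot 64\right) = -6 + \left(4 + 2 \cdot 192\right) = -6 + \left(4 + 384\right) = -6 + 388 = 382$)
$\frac{1}{d} = \frac{1}{382}$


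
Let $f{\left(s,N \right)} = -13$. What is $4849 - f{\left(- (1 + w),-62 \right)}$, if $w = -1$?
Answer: $4862$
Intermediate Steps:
$4849 - f{\left(- (1 + w),-62 \right)} = 4849 - -13 = 4849 + 13 = 4862$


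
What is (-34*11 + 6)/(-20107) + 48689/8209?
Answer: 982010635/165058363 ≈ 5.9495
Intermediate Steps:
(-34*11 + 6)/(-20107) + 48689/8209 = (-374 + 6)*(-1/20107) + 48689*(1/8209) = -368*(-1/20107) + 48689/8209 = 368/20107 + 48689/8209 = 982010635/165058363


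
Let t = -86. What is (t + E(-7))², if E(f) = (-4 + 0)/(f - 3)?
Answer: 183184/25 ≈ 7327.4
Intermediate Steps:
E(f) = -4/(-3 + f)
(t + E(-7))² = (-86 - 4/(-3 - 7))² = (-86 - 4/(-10))² = (-86 - 4*(-⅒))² = (-86 + ⅖)² = (-428/5)² = 183184/25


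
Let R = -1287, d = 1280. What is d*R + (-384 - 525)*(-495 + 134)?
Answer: -1319211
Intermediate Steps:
d*R + (-384 - 525)*(-495 + 134) = 1280*(-1287) + (-384 - 525)*(-495 + 134) = -1647360 - 909*(-361) = -1647360 + 328149 = -1319211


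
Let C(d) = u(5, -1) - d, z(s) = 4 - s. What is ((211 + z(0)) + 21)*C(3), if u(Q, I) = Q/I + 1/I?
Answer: -2124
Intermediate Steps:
u(Q, I) = 1/I + Q/I (u(Q, I) = Q/I + 1/I = 1/I + Q/I)
C(d) = -6 - d (C(d) = (1 + 5)/(-1) - d = -1*6 - d = -6 - d)
((211 + z(0)) + 21)*C(3) = ((211 + (4 - 1*0)) + 21)*(-6 - 1*3) = ((211 + (4 + 0)) + 21)*(-6 - 3) = ((211 + 4) + 21)*(-9) = (215 + 21)*(-9) = 236*(-9) = -2124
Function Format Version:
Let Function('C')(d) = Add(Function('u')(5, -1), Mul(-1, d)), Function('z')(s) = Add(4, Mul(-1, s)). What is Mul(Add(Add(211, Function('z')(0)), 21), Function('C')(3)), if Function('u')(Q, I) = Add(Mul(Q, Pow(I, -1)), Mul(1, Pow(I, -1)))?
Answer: -2124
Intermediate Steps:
Function('u')(Q, I) = Add(Pow(I, -1), Mul(Q, Pow(I, -1))) (Function('u')(Q, I) = Add(Mul(Q, Pow(I, -1)), Pow(I, -1)) = Add(Pow(I, -1), Mul(Q, Pow(I, -1))))
Function('C')(d) = Add(-6, Mul(-1, d)) (Function('C')(d) = Add(Mul(Pow(-1, -1), Add(1, 5)), Mul(-1, d)) = Add(Mul(-1, 6), Mul(-1, d)) = Add(-6, Mul(-1, d)))
Mul(Add(Add(211, Function('z')(0)), 21), Function('C')(3)) = Mul(Add(Add(211, Add(4, Mul(-1, 0))), 21), Add(-6, Mul(-1, 3))) = Mul(Add(Add(211, Add(4, 0)), 21), Add(-6, -3)) = Mul(Add(Add(211, 4), 21), -9) = Mul(Add(215, 21), -9) = Mul(236, -9) = -2124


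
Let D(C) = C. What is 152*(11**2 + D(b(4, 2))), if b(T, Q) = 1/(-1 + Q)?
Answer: 18544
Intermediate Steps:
152*(11**2 + D(b(4, 2))) = 152*(11**2 + 1/(-1 + 2)) = 152*(121 + 1/1) = 152*(121 + 1) = 152*122 = 18544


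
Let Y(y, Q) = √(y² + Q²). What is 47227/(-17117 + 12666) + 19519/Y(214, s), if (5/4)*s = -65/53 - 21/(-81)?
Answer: -47227/4451 + 139658445*√586128054049/1172256108098 ≈ 80.599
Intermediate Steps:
s = -5536/7155 (s = 4*(-65/53 - 21/(-81))/5 = 4*(-65*1/53 - 21*(-1/81))/5 = 4*(-65/53 + 7/27)/5 = (⅘)*(-1384/1431) = -5536/7155 ≈ -0.77372)
Y(y, Q) = √(Q² + y²)
47227/(-17117 + 12666) + 19519/Y(214, s) = 47227/(-17117 + 12666) + 19519/(√((-5536/7155)² + 214²)) = 47227/(-4451) + 19519/(√(30647296/51194025 + 45796)) = 47227*(-1/4451) + 19519/(√(2344512216196/51194025)) = -47227/4451 + 19519/((2*√586128054049/7155)) = -47227/4451 + 19519*(7155*√586128054049/1172256108098) = -47227/4451 + 139658445*√586128054049/1172256108098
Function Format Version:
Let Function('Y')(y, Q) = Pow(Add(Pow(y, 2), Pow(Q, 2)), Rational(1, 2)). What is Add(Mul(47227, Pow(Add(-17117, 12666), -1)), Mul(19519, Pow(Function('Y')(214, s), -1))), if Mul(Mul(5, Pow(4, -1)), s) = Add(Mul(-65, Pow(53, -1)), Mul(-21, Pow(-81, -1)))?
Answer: Add(Rational(-47227, 4451), Mul(Rational(139658445, 1172256108098), Pow(586128054049, Rational(1, 2)))) ≈ 80.599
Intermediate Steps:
s = Rational(-5536, 7155) (s = Mul(Rational(4, 5), Add(Mul(-65, Pow(53, -1)), Mul(-21, Pow(-81, -1)))) = Mul(Rational(4, 5), Add(Mul(-65, Rational(1, 53)), Mul(-21, Rational(-1, 81)))) = Mul(Rational(4, 5), Add(Rational(-65, 53), Rational(7, 27))) = Mul(Rational(4, 5), Rational(-1384, 1431)) = Rational(-5536, 7155) ≈ -0.77372)
Function('Y')(y, Q) = Pow(Add(Pow(Q, 2), Pow(y, 2)), Rational(1, 2))
Add(Mul(47227, Pow(Add(-17117, 12666), -1)), Mul(19519, Pow(Function('Y')(214, s), -1))) = Add(Mul(47227, Pow(Add(-17117, 12666), -1)), Mul(19519, Pow(Pow(Add(Pow(Rational(-5536, 7155), 2), Pow(214, 2)), Rational(1, 2)), -1))) = Add(Mul(47227, Pow(-4451, -1)), Mul(19519, Pow(Pow(Add(Rational(30647296, 51194025), 45796), Rational(1, 2)), -1))) = Add(Mul(47227, Rational(-1, 4451)), Mul(19519, Pow(Pow(Rational(2344512216196, 51194025), Rational(1, 2)), -1))) = Add(Rational(-47227, 4451), Mul(19519, Pow(Mul(Rational(2, 7155), Pow(586128054049, Rational(1, 2))), -1))) = Add(Rational(-47227, 4451), Mul(19519, Mul(Rational(7155, 1172256108098), Pow(586128054049, Rational(1, 2))))) = Add(Rational(-47227, 4451), Mul(Rational(139658445, 1172256108098), Pow(586128054049, Rational(1, 2))))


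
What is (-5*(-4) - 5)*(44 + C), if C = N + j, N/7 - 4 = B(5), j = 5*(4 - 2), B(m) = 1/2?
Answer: 2565/2 ≈ 1282.5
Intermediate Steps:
B(m) = ½
j = 10 (j = 5*2 = 10)
N = 63/2 (N = 28 + 7*(½) = 28 + 7/2 = 63/2 ≈ 31.500)
C = 83/2 (C = 63/2 + 10 = 83/2 ≈ 41.500)
(-5*(-4) - 5)*(44 + C) = (-5*(-4) - 5)*(44 + 83/2) = (20 - 5)*(171/2) = 15*(171/2) = 2565/2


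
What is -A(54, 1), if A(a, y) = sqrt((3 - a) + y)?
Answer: -5*I*sqrt(2) ≈ -7.0711*I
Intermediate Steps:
A(a, y) = sqrt(3 + y - a)
-A(54, 1) = -sqrt(3 + 1 - 1*54) = -sqrt(3 + 1 - 54) = -sqrt(-50) = -5*I*sqrt(2)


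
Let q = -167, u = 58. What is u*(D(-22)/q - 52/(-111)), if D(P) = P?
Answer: 645308/18537 ≈ 34.812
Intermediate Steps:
u*(D(-22)/q - 52/(-111)) = 58*(-22/(-167) - 52/(-111)) = 58*(-22*(-1/167) - 52*(-1/111)) = 58*(22/167 + 52/111) = 58*(11126/18537) = 645308/18537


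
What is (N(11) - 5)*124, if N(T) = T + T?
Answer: 2108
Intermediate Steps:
N(T) = 2*T
(N(11) - 5)*124 = (2*11 - 5)*124 = (22 - 5)*124 = 17*124 = 2108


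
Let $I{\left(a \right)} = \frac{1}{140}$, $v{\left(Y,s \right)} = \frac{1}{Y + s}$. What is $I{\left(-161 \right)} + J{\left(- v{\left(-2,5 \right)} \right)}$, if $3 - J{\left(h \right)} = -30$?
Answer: $\frac{4621}{140} \approx 33.007$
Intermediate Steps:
$I{\left(a \right)} = \frac{1}{140}$
$J{\left(h \right)} = 33$ ($J{\left(h \right)} = 3 - -30 = 3 + 30 = 33$)
$I{\left(-161 \right)} + J{\left(- v{\left(-2,5 \right)} \right)} = \frac{1}{140} + 33 = \frac{4621}{140}$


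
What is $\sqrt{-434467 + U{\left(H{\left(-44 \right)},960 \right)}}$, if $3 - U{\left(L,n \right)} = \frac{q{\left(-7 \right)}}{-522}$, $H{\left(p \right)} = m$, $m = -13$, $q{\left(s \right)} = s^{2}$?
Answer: $\frac{i \sqrt{13153829222}}{174} \approx 659.14 i$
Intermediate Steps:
$H{\left(p \right)} = -13$
$U{\left(L,n \right)} = \frac{1615}{522}$ ($U{\left(L,n \right)} = 3 - \frac{\left(-7\right)^{2}}{-522} = 3 - 49 \left(- \frac{1}{522}\right) = 3 - - \frac{49}{522} = 3 + \frac{49}{522} = \frac{1615}{522}$)
$\sqrt{-434467 + U{\left(H{\left(-44 \right)},960 \right)}} = \sqrt{-434467 + \frac{1615}{522}} = \sqrt{- \frac{226790159}{522}} = \frac{i \sqrt{13153829222}}{174}$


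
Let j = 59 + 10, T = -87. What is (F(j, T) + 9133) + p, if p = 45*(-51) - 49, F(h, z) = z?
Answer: 6702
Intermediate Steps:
j = 69
p = -2344 (p = -2295 - 49 = -2344)
(F(j, T) + 9133) + p = (-87 + 9133) - 2344 = 9046 - 2344 = 6702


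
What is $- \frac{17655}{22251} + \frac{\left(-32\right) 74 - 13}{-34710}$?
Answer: $- \frac{186608473}{257444070} \approx -0.72485$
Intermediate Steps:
$- \frac{17655}{22251} + \frac{\left(-32\right) 74 - 13}{-34710} = \left(-17655\right) \frac{1}{22251} + \left(-2368 - 13\right) \left(- \frac{1}{34710}\right) = - \frac{5885}{7417} - - \frac{2381}{34710} = - \frac{5885}{7417} + \frac{2381}{34710} = - \frac{186608473}{257444070}$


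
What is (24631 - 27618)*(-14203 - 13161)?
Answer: 81736268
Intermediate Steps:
(24631 - 27618)*(-14203 - 13161) = -2987*(-27364) = 81736268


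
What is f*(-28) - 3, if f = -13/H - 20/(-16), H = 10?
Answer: -8/5 ≈ -1.6000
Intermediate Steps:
f = -1/20 (f = -13/10 - 20/(-16) = -13*⅒ - 20*(-1/16) = -13/10 + 5/4 = -1/20 ≈ -0.050000)
f*(-28) - 3 = -1/20*(-28) - 3 = 7/5 - 3 = -8/5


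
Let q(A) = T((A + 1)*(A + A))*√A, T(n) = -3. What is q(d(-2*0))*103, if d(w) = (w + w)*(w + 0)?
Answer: 0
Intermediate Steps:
d(w) = 2*w² (d(w) = (2*w)*w = 2*w²)
q(A) = -3*√A
q(d(-2*0))*103 = -3*0*√2*103 = -3*√(2*0²)*103 = -3*√(2*0)*103 = -3*√0*103 = -3*0*103 = 0*103 = 0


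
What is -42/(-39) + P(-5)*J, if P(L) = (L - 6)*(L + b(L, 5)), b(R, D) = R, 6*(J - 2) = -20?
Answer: -5678/39 ≈ -145.59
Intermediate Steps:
J = -4/3 (J = 2 + (⅙)*(-20) = 2 - 10/3 = -4/3 ≈ -1.3333)
P(L) = 2*L*(-6 + L) (P(L) = (L - 6)*(L + L) = (-6 + L)*(2*L) = 2*L*(-6 + L))
-42/(-39) + P(-5)*J = -42/(-39) + (2*(-5)*(-6 - 5))*(-4/3) = -42*(-1/39) + (2*(-5)*(-11))*(-4/3) = 14/13 + 110*(-4/3) = 14/13 - 440/3 = -5678/39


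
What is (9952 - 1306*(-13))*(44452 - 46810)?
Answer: -63500940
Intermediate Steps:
(9952 - 1306*(-13))*(44452 - 46810) = (9952 + 16978)*(-2358) = 26930*(-2358) = -63500940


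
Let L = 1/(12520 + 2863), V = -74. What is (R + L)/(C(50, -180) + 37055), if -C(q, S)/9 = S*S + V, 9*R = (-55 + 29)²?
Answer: -10398917/35148785913 ≈ -0.00029585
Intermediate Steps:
L = 1/15383 ≈ 6.5007e-5
R = 676/9 (R = (-55 + 29)²/9 = (⅑)*(-26)² = (⅑)*676 = 676/9 ≈ 75.111)
C(q, S) = 666 - 9*S² (C(q, S) = -9*(S*S - 74) = -9*(S² - 74) = -9*(-74 + S²) = 666 - 9*S²)
(R + L)/(C(50, -180) + 37055) = (676/9 + 1/15383)/((666 - 9*(-180)²) + 37055) = 10398917/(138447*((666 - 9*32400) + 37055)) = 10398917/(138447*((666 - 291600) + 37055)) = 10398917/(138447*(-290934 + 37055)) = (10398917/138447)/(-253879) = (10398917/138447)*(-1/253879) = -10398917/35148785913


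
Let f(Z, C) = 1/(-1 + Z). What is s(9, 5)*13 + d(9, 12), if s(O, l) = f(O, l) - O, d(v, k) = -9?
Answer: -995/8 ≈ -124.38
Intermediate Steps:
s(O, l) = 1/(-1 + O) - O
s(9, 5)*13 + d(9, 12) = ((1 - 1*9*(-1 + 9))/(-1 + 9))*13 - 9 = ((1 - 1*9*8)/8)*13 - 9 = ((1 - 72)/8)*13 - 9 = ((⅛)*(-71))*13 - 9 = -71/8*13 - 9 = -923/8 - 9 = -995/8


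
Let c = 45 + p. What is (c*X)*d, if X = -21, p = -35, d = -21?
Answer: 4410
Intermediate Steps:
c = 10 (c = 45 - 35 = 10)
(c*X)*d = (10*(-21))*(-21) = -210*(-21) = 4410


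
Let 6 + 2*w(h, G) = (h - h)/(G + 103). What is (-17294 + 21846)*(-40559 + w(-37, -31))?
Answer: -184638224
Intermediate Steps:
w(h, G) = -3 (w(h, G) = -3 + ((h - h)/(G + 103))/2 = -3 + (0/(103 + G))/2 = -3 + (1/2)*0 = -3 + 0 = -3)
(-17294 + 21846)*(-40559 + w(-37, -31)) = (-17294 + 21846)*(-40559 - 3) = 4552*(-40562) = -184638224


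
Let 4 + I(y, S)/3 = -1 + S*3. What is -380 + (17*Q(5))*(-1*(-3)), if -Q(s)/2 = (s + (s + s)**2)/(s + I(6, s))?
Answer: -686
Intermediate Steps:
I(y, S) = -15 + 9*S (I(y, S) = -12 + 3*(-1 + S*3) = -12 + 3*(-1 + 3*S) = -12 + (-3 + 9*S) = -15 + 9*S)
Q(s) = -2*(s + 4*s**2)/(-15 + 10*s) (Q(s) = -2*(s + (s + s)**2)/(s + (-15 + 9*s)) = -2*(s + (2*s)**2)/(-15 + 10*s) = -2*(s + 4*s**2)/(-15 + 10*s))
-380 + (17*Q(5))*(-1*(-3)) = -380 + (17*(-2*5*(1 + 4*5)/(-15 + 10*5)))*(-1*(-3)) = -380 + (17*(-2*5*(1 + 20)/(-15 + 50)))*3 = -380 + (17*(-2*5*21/35))*3 = -380 + (17*(-2*5*1/35*21))*3 = -380 + (17*(-6))*3 = -380 - 102*3 = -380 - 306 = -686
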